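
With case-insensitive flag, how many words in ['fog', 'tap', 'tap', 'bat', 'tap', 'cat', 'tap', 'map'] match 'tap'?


Case-insensitive matching: compare each word's lowercase form to 'tap'.
  'fog' -> lower='fog' -> no
  'tap' -> lower='tap' -> MATCH
  'tap' -> lower='tap' -> MATCH
  'bat' -> lower='bat' -> no
  'tap' -> lower='tap' -> MATCH
  'cat' -> lower='cat' -> no
  'tap' -> lower='tap' -> MATCH
  'map' -> lower='map' -> no
Matches: ['tap', 'tap', 'tap', 'tap']
Count: 4

4


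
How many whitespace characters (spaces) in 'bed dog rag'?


\s matches whitespace characters (spaces, tabs, etc.).
Text: 'bed dog rag'
This text has 3 words separated by spaces.
Number of spaces = number of words - 1 = 3 - 1 = 2

2


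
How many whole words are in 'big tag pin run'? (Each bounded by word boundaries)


Word boundaries (\b) mark the start/end of each word.
Text: 'big tag pin run'
Splitting by whitespace:
  Word 1: 'big'
  Word 2: 'tag'
  Word 3: 'pin'
  Word 4: 'run'
Total whole words: 4

4


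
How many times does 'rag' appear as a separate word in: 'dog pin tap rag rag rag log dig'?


Scanning each word for exact match 'rag':
  Word 1: 'dog' -> no
  Word 2: 'pin' -> no
  Word 3: 'tap' -> no
  Word 4: 'rag' -> MATCH
  Word 5: 'rag' -> MATCH
  Word 6: 'rag' -> MATCH
  Word 7: 'log' -> no
  Word 8: 'dig' -> no
Total matches: 3

3


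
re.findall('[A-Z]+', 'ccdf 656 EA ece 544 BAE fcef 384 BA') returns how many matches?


Pattern '[A-Z]+' finds one or more uppercase letters.
Text: 'ccdf 656 EA ece 544 BAE fcef 384 BA'
Scanning for matches:
  Match 1: 'EA'
  Match 2: 'BAE'
  Match 3: 'BA'
Total matches: 3

3


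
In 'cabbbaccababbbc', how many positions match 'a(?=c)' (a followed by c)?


Lookahead 'a(?=c)' matches 'a' only when followed by 'c'.
String: 'cabbbaccababbbc'
Checking each position where char is 'a':
  pos 1: 'a' -> no (next='b')
  pos 5: 'a' -> MATCH (next='c')
  pos 8: 'a' -> no (next='b')
  pos 10: 'a' -> no (next='b')
Matching positions: [5]
Count: 1

1


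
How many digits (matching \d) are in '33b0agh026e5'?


\d matches any digit 0-9.
Scanning '33b0agh026e5':
  pos 0: '3' -> DIGIT
  pos 1: '3' -> DIGIT
  pos 3: '0' -> DIGIT
  pos 7: '0' -> DIGIT
  pos 8: '2' -> DIGIT
  pos 9: '6' -> DIGIT
  pos 11: '5' -> DIGIT
Digits found: ['3', '3', '0', '0', '2', '6', '5']
Total: 7

7


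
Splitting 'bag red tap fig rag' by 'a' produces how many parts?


Splitting by 'a' breaks the string at each occurrence of the separator.
Text: 'bag red tap fig rag'
Parts after split:
  Part 1: 'b'
  Part 2: 'g red t'
  Part 3: 'p fig r'
  Part 4: 'g'
Total parts: 4

4


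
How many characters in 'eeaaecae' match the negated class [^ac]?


Negated class [^ac] matches any char NOT in {a, c}
Scanning 'eeaaecae':
  pos 0: 'e' -> MATCH
  pos 1: 'e' -> MATCH
  pos 2: 'a' -> no (excluded)
  pos 3: 'a' -> no (excluded)
  pos 4: 'e' -> MATCH
  pos 5: 'c' -> no (excluded)
  pos 6: 'a' -> no (excluded)
  pos 7: 'e' -> MATCH
Total matches: 4

4


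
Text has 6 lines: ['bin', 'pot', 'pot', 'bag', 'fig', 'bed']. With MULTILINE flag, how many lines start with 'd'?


With MULTILINE flag, ^ matches the start of each line.
Lines: ['bin', 'pot', 'pot', 'bag', 'fig', 'bed']
Checking which lines start with 'd':
  Line 1: 'bin' -> no
  Line 2: 'pot' -> no
  Line 3: 'pot' -> no
  Line 4: 'bag' -> no
  Line 5: 'fig' -> no
  Line 6: 'bed' -> no
Matching lines: []
Count: 0

0


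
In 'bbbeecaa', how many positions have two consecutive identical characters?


Looking for consecutive identical characters in 'bbbeecaa':
  pos 0-1: 'b' vs 'b' -> MATCH ('bb')
  pos 1-2: 'b' vs 'b' -> MATCH ('bb')
  pos 2-3: 'b' vs 'e' -> different
  pos 3-4: 'e' vs 'e' -> MATCH ('ee')
  pos 4-5: 'e' vs 'c' -> different
  pos 5-6: 'c' vs 'a' -> different
  pos 6-7: 'a' vs 'a' -> MATCH ('aa')
Consecutive identical pairs: ['bb', 'bb', 'ee', 'aa']
Count: 4

4


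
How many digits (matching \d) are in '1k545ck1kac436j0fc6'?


\d matches any digit 0-9.
Scanning '1k545ck1kac436j0fc6':
  pos 0: '1' -> DIGIT
  pos 2: '5' -> DIGIT
  pos 3: '4' -> DIGIT
  pos 4: '5' -> DIGIT
  pos 7: '1' -> DIGIT
  pos 11: '4' -> DIGIT
  pos 12: '3' -> DIGIT
  pos 13: '6' -> DIGIT
  pos 15: '0' -> DIGIT
  pos 18: '6' -> DIGIT
Digits found: ['1', '5', '4', '5', '1', '4', '3', '6', '0', '6']
Total: 10

10


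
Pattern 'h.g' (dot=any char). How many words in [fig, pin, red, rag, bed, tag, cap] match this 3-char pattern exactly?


Pattern 'h.g' means: starts with 'h', any single char, ends with 'g'.
Checking each word (must be exactly 3 chars):
  'fig' (len=3): no
  'pin' (len=3): no
  'red' (len=3): no
  'rag' (len=3): no
  'bed' (len=3): no
  'tag' (len=3): no
  'cap' (len=3): no
Matching words: []
Total: 0

0


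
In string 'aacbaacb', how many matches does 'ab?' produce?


Pattern 'ab?' matches 'a' optionally followed by 'b'.
String: 'aacbaacb'
Scanning left to right for 'a' then checking next char:
  Match 1: 'a' (a not followed by b)
  Match 2: 'a' (a not followed by b)
  Match 3: 'a' (a not followed by b)
  Match 4: 'a' (a not followed by b)
Total matches: 4

4


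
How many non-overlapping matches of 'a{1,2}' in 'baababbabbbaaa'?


Pattern 'a{1,2}' matches between 1 and 2 consecutive a's (greedy).
String: 'baababbabbbaaa'
Finding runs of a's and applying greedy matching:
  Run at pos 1: 'aa' (length 2)
  Run at pos 4: 'a' (length 1)
  Run at pos 7: 'a' (length 1)
  Run at pos 11: 'aaa' (length 3)
Matches: ['aa', 'a', 'a', 'aa', 'a']
Count: 5

5


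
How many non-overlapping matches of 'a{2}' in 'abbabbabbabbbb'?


Pattern 'a{2}' matches exactly 2 consecutive a's (greedy, non-overlapping).
String: 'abbabbabbabbbb'
Scanning for runs of a's:
  Run at pos 0: 'a' (length 1) -> 0 match(es)
  Run at pos 3: 'a' (length 1) -> 0 match(es)
  Run at pos 6: 'a' (length 1) -> 0 match(es)
  Run at pos 9: 'a' (length 1) -> 0 match(es)
Matches found: []
Total: 0

0


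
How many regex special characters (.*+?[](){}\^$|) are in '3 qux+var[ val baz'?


Regex special characters are: . * + ? [ ] ( ) { } \ ^ $ |
Scanning '3 qux+var[ val baz':
  pos 5: '+' -> SPECIAL
  pos 9: '[' -> SPECIAL
Special chars found: ['+', '[']
Total: 2

2


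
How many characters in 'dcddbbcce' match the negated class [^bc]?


Negated class [^bc] matches any char NOT in {b, c}
Scanning 'dcddbbcce':
  pos 0: 'd' -> MATCH
  pos 1: 'c' -> no (excluded)
  pos 2: 'd' -> MATCH
  pos 3: 'd' -> MATCH
  pos 4: 'b' -> no (excluded)
  pos 5: 'b' -> no (excluded)
  pos 6: 'c' -> no (excluded)
  pos 7: 'c' -> no (excluded)
  pos 8: 'e' -> MATCH
Total matches: 4

4


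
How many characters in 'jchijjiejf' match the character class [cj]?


Character class [cj] matches any of: {c, j}
Scanning string 'jchijjiejf' character by character:
  pos 0: 'j' -> MATCH
  pos 1: 'c' -> MATCH
  pos 2: 'h' -> no
  pos 3: 'i' -> no
  pos 4: 'j' -> MATCH
  pos 5: 'j' -> MATCH
  pos 6: 'i' -> no
  pos 7: 'e' -> no
  pos 8: 'j' -> MATCH
  pos 9: 'f' -> no
Total matches: 5

5


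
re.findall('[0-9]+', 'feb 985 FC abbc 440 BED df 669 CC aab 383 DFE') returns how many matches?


Pattern '[0-9]+' finds one or more digits.
Text: 'feb 985 FC abbc 440 BED df 669 CC aab 383 DFE'
Scanning for matches:
  Match 1: '985'
  Match 2: '440'
  Match 3: '669'
  Match 4: '383'
Total matches: 4

4


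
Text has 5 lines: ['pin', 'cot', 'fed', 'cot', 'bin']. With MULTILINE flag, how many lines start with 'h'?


With MULTILINE flag, ^ matches the start of each line.
Lines: ['pin', 'cot', 'fed', 'cot', 'bin']
Checking which lines start with 'h':
  Line 1: 'pin' -> no
  Line 2: 'cot' -> no
  Line 3: 'fed' -> no
  Line 4: 'cot' -> no
  Line 5: 'bin' -> no
Matching lines: []
Count: 0

0


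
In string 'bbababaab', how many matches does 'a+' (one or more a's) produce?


Pattern 'a+' matches one or more consecutive a's.
String: 'bbababaab'
Scanning for runs of a:
  Match 1: 'a' (length 1)
  Match 2: 'a' (length 1)
  Match 3: 'aa' (length 2)
Total matches: 3

3


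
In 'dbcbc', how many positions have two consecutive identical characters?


Looking for consecutive identical characters in 'dbcbc':
  pos 0-1: 'd' vs 'b' -> different
  pos 1-2: 'b' vs 'c' -> different
  pos 2-3: 'c' vs 'b' -> different
  pos 3-4: 'b' vs 'c' -> different
Consecutive identical pairs: []
Count: 0

0


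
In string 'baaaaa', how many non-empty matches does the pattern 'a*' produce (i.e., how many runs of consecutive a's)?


Pattern 'a*' matches zero or more a's. We want non-empty runs of consecutive a's.
String: 'baaaaa'
Walking through the string to find runs of a's:
  Run 1: positions 1-5 -> 'aaaaa'
Non-empty runs found: ['aaaaa']
Count: 1

1


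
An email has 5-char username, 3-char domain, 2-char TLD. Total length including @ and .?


An email address has format: username@domain.tld
Username length: 5
'@' character: 1
Domain length: 3
'.' character: 1
TLD length: 2
Total = 5 + 1 + 3 + 1 + 2 = 12

12


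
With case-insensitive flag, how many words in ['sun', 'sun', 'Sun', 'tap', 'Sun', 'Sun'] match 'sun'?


Case-insensitive matching: compare each word's lowercase form to 'sun'.
  'sun' -> lower='sun' -> MATCH
  'sun' -> lower='sun' -> MATCH
  'Sun' -> lower='sun' -> MATCH
  'tap' -> lower='tap' -> no
  'Sun' -> lower='sun' -> MATCH
  'Sun' -> lower='sun' -> MATCH
Matches: ['sun', 'sun', 'Sun', 'Sun', 'Sun']
Count: 5

5


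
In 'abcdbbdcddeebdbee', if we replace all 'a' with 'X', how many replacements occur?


re.sub('a', 'X', text) replaces every occurrence of 'a' with 'X'.
Text: 'abcdbbdcddeebdbee'
Scanning for 'a':
  pos 0: 'a' -> replacement #1
Total replacements: 1

1


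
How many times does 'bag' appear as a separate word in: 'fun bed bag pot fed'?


Scanning each word for exact match 'bag':
  Word 1: 'fun' -> no
  Word 2: 'bed' -> no
  Word 3: 'bag' -> MATCH
  Word 4: 'pot' -> no
  Word 5: 'fed' -> no
Total matches: 1

1


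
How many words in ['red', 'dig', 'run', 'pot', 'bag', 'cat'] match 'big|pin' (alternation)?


Alternation 'big|pin' matches either 'big' or 'pin'.
Checking each word:
  'red' -> no
  'dig' -> no
  'run' -> no
  'pot' -> no
  'bag' -> no
  'cat' -> no
Matches: []
Count: 0

0


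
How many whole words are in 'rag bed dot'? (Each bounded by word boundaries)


Word boundaries (\b) mark the start/end of each word.
Text: 'rag bed dot'
Splitting by whitespace:
  Word 1: 'rag'
  Word 2: 'bed'
  Word 3: 'dot'
Total whole words: 3

3


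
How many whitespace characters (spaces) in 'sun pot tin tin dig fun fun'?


\s matches whitespace characters (spaces, tabs, etc.).
Text: 'sun pot tin tin dig fun fun'
This text has 7 words separated by spaces.
Number of spaces = number of words - 1 = 7 - 1 = 6

6


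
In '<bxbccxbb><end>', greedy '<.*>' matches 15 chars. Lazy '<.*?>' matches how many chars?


Greedy '<.*>' tries to match as MUCH as possible.
Lazy '<.*?>' tries to match as LITTLE as possible.

String: '<bxbccxbb><end>'
Greedy '<.*>' starts at first '<' and extends to the LAST '>': '<bxbccxbb><end>' (15 chars)
Lazy '<.*?>' starts at first '<' and stops at the FIRST '>': '<bxbccxbb>' (10 chars)

10


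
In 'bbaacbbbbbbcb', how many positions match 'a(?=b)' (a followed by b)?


Lookahead 'a(?=b)' matches 'a' only when followed by 'b'.
String: 'bbaacbbbbbbcb'
Checking each position where char is 'a':
  pos 2: 'a' -> no (next='a')
  pos 3: 'a' -> no (next='c')
Matching positions: []
Count: 0

0


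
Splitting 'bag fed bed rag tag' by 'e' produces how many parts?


Splitting by 'e' breaks the string at each occurrence of the separator.
Text: 'bag fed bed rag tag'
Parts after split:
  Part 1: 'bag f'
  Part 2: 'd b'
  Part 3: 'd rag tag'
Total parts: 3

3


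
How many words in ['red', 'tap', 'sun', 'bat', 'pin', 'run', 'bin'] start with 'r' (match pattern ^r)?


Pattern ^r anchors to start of word. Check which words begin with 'r':
  'red' -> MATCH (starts with 'r')
  'tap' -> no
  'sun' -> no
  'bat' -> no
  'pin' -> no
  'run' -> MATCH (starts with 'r')
  'bin' -> no
Matching words: ['red', 'run']
Count: 2

2


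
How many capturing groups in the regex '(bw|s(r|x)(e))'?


To count capturing groups, count each '(' that starts a group.
Pattern: '(bw|s(r|x)(e))'
Walking through the pattern:
  Position 0: '(' -> group #1
  Position 5: '(' -> group #2
  Position 10: '(' -> group #3
Total capturing groups: 3

3


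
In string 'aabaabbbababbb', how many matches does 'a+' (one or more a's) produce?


Pattern 'a+' matches one or more consecutive a's.
String: 'aabaabbbababbb'
Scanning for runs of a:
  Match 1: 'aa' (length 2)
  Match 2: 'aa' (length 2)
  Match 3: 'a' (length 1)
  Match 4: 'a' (length 1)
Total matches: 4

4


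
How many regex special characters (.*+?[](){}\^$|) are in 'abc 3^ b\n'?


Regex special characters are: . * + ? [ ] ( ) { } \ ^ $ |
Scanning 'abc 3^ b\n':
  pos 5: '^' -> SPECIAL
  pos 8: '\' -> SPECIAL
Special chars found: ['^', '\\']
Total: 2

2


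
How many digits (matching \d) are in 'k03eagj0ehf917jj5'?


\d matches any digit 0-9.
Scanning 'k03eagj0ehf917jj5':
  pos 1: '0' -> DIGIT
  pos 2: '3' -> DIGIT
  pos 7: '0' -> DIGIT
  pos 11: '9' -> DIGIT
  pos 12: '1' -> DIGIT
  pos 13: '7' -> DIGIT
  pos 16: '5' -> DIGIT
Digits found: ['0', '3', '0', '9', '1', '7', '5']
Total: 7

7


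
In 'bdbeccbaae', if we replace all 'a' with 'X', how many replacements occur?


re.sub('a', 'X', text) replaces every occurrence of 'a' with 'X'.
Text: 'bdbeccbaae'
Scanning for 'a':
  pos 7: 'a' -> replacement #1
  pos 8: 'a' -> replacement #2
Total replacements: 2

2


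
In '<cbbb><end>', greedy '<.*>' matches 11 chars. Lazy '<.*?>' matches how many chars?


Greedy '<.*>' tries to match as MUCH as possible.
Lazy '<.*?>' tries to match as LITTLE as possible.

String: '<cbbb><end>'
Greedy '<.*>' starts at first '<' and extends to the LAST '>': '<cbbb><end>' (11 chars)
Lazy '<.*?>' starts at first '<' and stops at the FIRST '>': '<cbbb>' (6 chars)

6


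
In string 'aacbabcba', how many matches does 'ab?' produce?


Pattern 'ab?' matches 'a' optionally followed by 'b'.
String: 'aacbabcba'
Scanning left to right for 'a' then checking next char:
  Match 1: 'a' (a not followed by b)
  Match 2: 'a' (a not followed by b)
  Match 3: 'ab' (a followed by b)
  Match 4: 'a' (a not followed by b)
Total matches: 4

4


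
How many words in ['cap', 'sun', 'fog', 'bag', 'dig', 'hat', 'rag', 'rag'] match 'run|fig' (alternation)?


Alternation 'run|fig' matches either 'run' or 'fig'.
Checking each word:
  'cap' -> no
  'sun' -> no
  'fog' -> no
  'bag' -> no
  'dig' -> no
  'hat' -> no
  'rag' -> no
  'rag' -> no
Matches: []
Count: 0

0


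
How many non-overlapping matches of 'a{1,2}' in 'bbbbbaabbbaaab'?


Pattern 'a{1,2}' matches between 1 and 2 consecutive a's (greedy).
String: 'bbbbbaabbbaaab'
Finding runs of a's and applying greedy matching:
  Run at pos 5: 'aa' (length 2)
  Run at pos 10: 'aaa' (length 3)
Matches: ['aa', 'aa', 'a']
Count: 3

3


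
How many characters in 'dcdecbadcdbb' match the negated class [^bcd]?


Negated class [^bcd] matches any char NOT in {b, c, d}
Scanning 'dcdecbadcdbb':
  pos 0: 'd' -> no (excluded)
  pos 1: 'c' -> no (excluded)
  pos 2: 'd' -> no (excluded)
  pos 3: 'e' -> MATCH
  pos 4: 'c' -> no (excluded)
  pos 5: 'b' -> no (excluded)
  pos 6: 'a' -> MATCH
  pos 7: 'd' -> no (excluded)
  pos 8: 'c' -> no (excluded)
  pos 9: 'd' -> no (excluded)
  pos 10: 'b' -> no (excluded)
  pos 11: 'b' -> no (excluded)
Total matches: 2

2


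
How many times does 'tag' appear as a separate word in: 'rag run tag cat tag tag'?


Scanning each word for exact match 'tag':
  Word 1: 'rag' -> no
  Word 2: 'run' -> no
  Word 3: 'tag' -> MATCH
  Word 4: 'cat' -> no
  Word 5: 'tag' -> MATCH
  Word 6: 'tag' -> MATCH
Total matches: 3

3


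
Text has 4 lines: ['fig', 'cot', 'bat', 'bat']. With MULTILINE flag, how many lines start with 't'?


With MULTILINE flag, ^ matches the start of each line.
Lines: ['fig', 'cot', 'bat', 'bat']
Checking which lines start with 't':
  Line 1: 'fig' -> no
  Line 2: 'cot' -> no
  Line 3: 'bat' -> no
  Line 4: 'bat' -> no
Matching lines: []
Count: 0

0


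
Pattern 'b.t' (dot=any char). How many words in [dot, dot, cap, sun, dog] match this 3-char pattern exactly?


Pattern 'b.t' means: starts with 'b', any single char, ends with 't'.
Checking each word (must be exactly 3 chars):
  'dot' (len=3): no
  'dot' (len=3): no
  'cap' (len=3): no
  'sun' (len=3): no
  'dog' (len=3): no
Matching words: []
Total: 0

0


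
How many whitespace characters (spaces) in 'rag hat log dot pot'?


\s matches whitespace characters (spaces, tabs, etc.).
Text: 'rag hat log dot pot'
This text has 5 words separated by spaces.
Number of spaces = number of words - 1 = 5 - 1 = 4

4


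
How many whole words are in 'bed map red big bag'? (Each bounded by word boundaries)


Word boundaries (\b) mark the start/end of each word.
Text: 'bed map red big bag'
Splitting by whitespace:
  Word 1: 'bed'
  Word 2: 'map'
  Word 3: 'red'
  Word 4: 'big'
  Word 5: 'bag'
Total whole words: 5

5


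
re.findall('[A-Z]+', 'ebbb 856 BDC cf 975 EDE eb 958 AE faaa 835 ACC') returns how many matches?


Pattern '[A-Z]+' finds one or more uppercase letters.
Text: 'ebbb 856 BDC cf 975 EDE eb 958 AE faaa 835 ACC'
Scanning for matches:
  Match 1: 'BDC'
  Match 2: 'EDE'
  Match 3: 'AE'
  Match 4: 'ACC'
Total matches: 4

4


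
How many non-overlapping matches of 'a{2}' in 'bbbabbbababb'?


Pattern 'a{2}' matches exactly 2 consecutive a's (greedy, non-overlapping).
String: 'bbbabbbababb'
Scanning for runs of a's:
  Run at pos 3: 'a' (length 1) -> 0 match(es)
  Run at pos 7: 'a' (length 1) -> 0 match(es)
  Run at pos 9: 'a' (length 1) -> 0 match(es)
Matches found: []
Total: 0

0


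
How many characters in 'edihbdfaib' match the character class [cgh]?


Character class [cgh] matches any of: {c, g, h}
Scanning string 'edihbdfaib' character by character:
  pos 0: 'e' -> no
  pos 1: 'd' -> no
  pos 2: 'i' -> no
  pos 3: 'h' -> MATCH
  pos 4: 'b' -> no
  pos 5: 'd' -> no
  pos 6: 'f' -> no
  pos 7: 'a' -> no
  pos 8: 'i' -> no
  pos 9: 'b' -> no
Total matches: 1

1


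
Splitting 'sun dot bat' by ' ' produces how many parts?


Splitting by ' ' breaks the string at each occurrence of the separator.
Text: 'sun dot bat'
Parts after split:
  Part 1: 'sun'
  Part 2: 'dot'
  Part 3: 'bat'
Total parts: 3

3


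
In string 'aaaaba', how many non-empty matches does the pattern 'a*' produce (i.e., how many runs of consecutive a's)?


Pattern 'a*' matches zero or more a's. We want non-empty runs of consecutive a's.
String: 'aaaaba'
Walking through the string to find runs of a's:
  Run 1: positions 0-3 -> 'aaaa'
  Run 2: positions 5-5 -> 'a'
Non-empty runs found: ['aaaa', 'a']
Count: 2

2


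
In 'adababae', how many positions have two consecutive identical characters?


Looking for consecutive identical characters in 'adababae':
  pos 0-1: 'a' vs 'd' -> different
  pos 1-2: 'd' vs 'a' -> different
  pos 2-3: 'a' vs 'b' -> different
  pos 3-4: 'b' vs 'a' -> different
  pos 4-5: 'a' vs 'b' -> different
  pos 5-6: 'b' vs 'a' -> different
  pos 6-7: 'a' vs 'e' -> different
Consecutive identical pairs: []
Count: 0

0


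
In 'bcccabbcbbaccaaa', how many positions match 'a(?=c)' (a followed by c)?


Lookahead 'a(?=c)' matches 'a' only when followed by 'c'.
String: 'bcccabbcbbaccaaa'
Checking each position where char is 'a':
  pos 4: 'a' -> no (next='b')
  pos 10: 'a' -> MATCH (next='c')
  pos 13: 'a' -> no (next='a')
  pos 14: 'a' -> no (next='a')
Matching positions: [10]
Count: 1

1


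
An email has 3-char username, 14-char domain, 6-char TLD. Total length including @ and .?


An email address has format: username@domain.tld
Username length: 3
'@' character: 1
Domain length: 14
'.' character: 1
TLD length: 6
Total = 3 + 1 + 14 + 1 + 6 = 25

25


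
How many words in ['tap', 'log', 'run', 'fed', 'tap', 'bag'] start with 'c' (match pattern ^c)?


Pattern ^c anchors to start of word. Check which words begin with 'c':
  'tap' -> no
  'log' -> no
  'run' -> no
  'fed' -> no
  'tap' -> no
  'bag' -> no
Matching words: []
Count: 0

0


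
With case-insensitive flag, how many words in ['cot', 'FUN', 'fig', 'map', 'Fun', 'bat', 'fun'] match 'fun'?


Case-insensitive matching: compare each word's lowercase form to 'fun'.
  'cot' -> lower='cot' -> no
  'FUN' -> lower='fun' -> MATCH
  'fig' -> lower='fig' -> no
  'map' -> lower='map' -> no
  'Fun' -> lower='fun' -> MATCH
  'bat' -> lower='bat' -> no
  'fun' -> lower='fun' -> MATCH
Matches: ['FUN', 'Fun', 'fun']
Count: 3

3


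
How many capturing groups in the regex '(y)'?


To count capturing groups, count each '(' that starts a group.
Pattern: '(y)'
Walking through the pattern:
  Position 0: '(' -> group #1
Total capturing groups: 1

1


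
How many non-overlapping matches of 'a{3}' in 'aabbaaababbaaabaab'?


Pattern 'a{3}' matches exactly 3 consecutive a's (greedy, non-overlapping).
String: 'aabbaaababbaaabaab'
Scanning for runs of a's:
  Run at pos 0: 'aa' (length 2) -> 0 match(es)
  Run at pos 4: 'aaa' (length 3) -> 1 match(es)
  Run at pos 8: 'a' (length 1) -> 0 match(es)
  Run at pos 11: 'aaa' (length 3) -> 1 match(es)
  Run at pos 15: 'aa' (length 2) -> 0 match(es)
Matches found: ['aaa', 'aaa']
Total: 2

2


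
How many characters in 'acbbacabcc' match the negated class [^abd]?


Negated class [^abd] matches any char NOT in {a, b, d}
Scanning 'acbbacabcc':
  pos 0: 'a' -> no (excluded)
  pos 1: 'c' -> MATCH
  pos 2: 'b' -> no (excluded)
  pos 3: 'b' -> no (excluded)
  pos 4: 'a' -> no (excluded)
  pos 5: 'c' -> MATCH
  pos 6: 'a' -> no (excluded)
  pos 7: 'b' -> no (excluded)
  pos 8: 'c' -> MATCH
  pos 9: 'c' -> MATCH
Total matches: 4

4


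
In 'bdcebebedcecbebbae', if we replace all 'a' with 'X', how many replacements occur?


re.sub('a', 'X', text) replaces every occurrence of 'a' with 'X'.
Text: 'bdcebebedcecbebbae'
Scanning for 'a':
  pos 16: 'a' -> replacement #1
Total replacements: 1

1


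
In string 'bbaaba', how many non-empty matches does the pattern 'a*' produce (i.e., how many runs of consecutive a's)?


Pattern 'a*' matches zero or more a's. We want non-empty runs of consecutive a's.
String: 'bbaaba'
Walking through the string to find runs of a's:
  Run 1: positions 2-3 -> 'aa'
  Run 2: positions 5-5 -> 'a'
Non-empty runs found: ['aa', 'a']
Count: 2

2


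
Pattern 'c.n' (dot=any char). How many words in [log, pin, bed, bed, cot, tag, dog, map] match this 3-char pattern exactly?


Pattern 'c.n' means: starts with 'c', any single char, ends with 'n'.
Checking each word (must be exactly 3 chars):
  'log' (len=3): no
  'pin' (len=3): no
  'bed' (len=3): no
  'bed' (len=3): no
  'cot' (len=3): no
  'tag' (len=3): no
  'dog' (len=3): no
  'map' (len=3): no
Matching words: []
Total: 0

0


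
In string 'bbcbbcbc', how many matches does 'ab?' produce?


Pattern 'ab?' matches 'a' optionally followed by 'b'.
String: 'bbcbbcbc'
Scanning left to right for 'a' then checking next char:
Total matches: 0

0


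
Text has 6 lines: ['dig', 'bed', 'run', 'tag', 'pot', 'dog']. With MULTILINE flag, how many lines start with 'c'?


With MULTILINE flag, ^ matches the start of each line.
Lines: ['dig', 'bed', 'run', 'tag', 'pot', 'dog']
Checking which lines start with 'c':
  Line 1: 'dig' -> no
  Line 2: 'bed' -> no
  Line 3: 'run' -> no
  Line 4: 'tag' -> no
  Line 5: 'pot' -> no
  Line 6: 'dog' -> no
Matching lines: []
Count: 0

0


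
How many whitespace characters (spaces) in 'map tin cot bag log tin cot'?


\s matches whitespace characters (spaces, tabs, etc.).
Text: 'map tin cot bag log tin cot'
This text has 7 words separated by spaces.
Number of spaces = number of words - 1 = 7 - 1 = 6

6


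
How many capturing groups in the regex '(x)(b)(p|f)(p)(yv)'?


To count capturing groups, count each '(' that starts a group.
Pattern: '(x)(b)(p|f)(p)(yv)'
Walking through the pattern:
  Position 0: '(' -> group #1
  Position 3: '(' -> group #2
  Position 6: '(' -> group #3
  Position 11: '(' -> group #4
  Position 14: '(' -> group #5
Total capturing groups: 5

5


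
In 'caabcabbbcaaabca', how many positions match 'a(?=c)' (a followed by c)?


Lookahead 'a(?=c)' matches 'a' only when followed by 'c'.
String: 'caabcabbbcaaabca'
Checking each position where char is 'a':
  pos 1: 'a' -> no (next='a')
  pos 2: 'a' -> no (next='b')
  pos 5: 'a' -> no (next='b')
  pos 10: 'a' -> no (next='a')
  pos 11: 'a' -> no (next='a')
  pos 12: 'a' -> no (next='b')
Matching positions: []
Count: 0

0


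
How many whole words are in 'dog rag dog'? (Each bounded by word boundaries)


Word boundaries (\b) mark the start/end of each word.
Text: 'dog rag dog'
Splitting by whitespace:
  Word 1: 'dog'
  Word 2: 'rag'
  Word 3: 'dog'
Total whole words: 3

3


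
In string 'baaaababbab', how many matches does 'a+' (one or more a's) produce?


Pattern 'a+' matches one or more consecutive a's.
String: 'baaaababbab'
Scanning for runs of a:
  Match 1: 'aaaa' (length 4)
  Match 2: 'a' (length 1)
  Match 3: 'a' (length 1)
Total matches: 3

3


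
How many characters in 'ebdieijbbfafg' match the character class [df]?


Character class [df] matches any of: {d, f}
Scanning string 'ebdieijbbfafg' character by character:
  pos 0: 'e' -> no
  pos 1: 'b' -> no
  pos 2: 'd' -> MATCH
  pos 3: 'i' -> no
  pos 4: 'e' -> no
  pos 5: 'i' -> no
  pos 6: 'j' -> no
  pos 7: 'b' -> no
  pos 8: 'b' -> no
  pos 9: 'f' -> MATCH
  pos 10: 'a' -> no
  pos 11: 'f' -> MATCH
  pos 12: 'g' -> no
Total matches: 3

3


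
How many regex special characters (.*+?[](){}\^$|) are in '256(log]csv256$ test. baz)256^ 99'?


Regex special characters are: . * + ? [ ] ( ) { } \ ^ $ |
Scanning '256(log]csv256$ test. baz)256^ 99':
  pos 3: '(' -> SPECIAL
  pos 7: ']' -> SPECIAL
  pos 14: '$' -> SPECIAL
  pos 20: '.' -> SPECIAL
  pos 25: ')' -> SPECIAL
  pos 29: '^' -> SPECIAL
Special chars found: ['(', ']', '$', '.', ')', '^']
Total: 6

6


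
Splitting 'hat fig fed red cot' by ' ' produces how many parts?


Splitting by ' ' breaks the string at each occurrence of the separator.
Text: 'hat fig fed red cot'
Parts after split:
  Part 1: 'hat'
  Part 2: 'fig'
  Part 3: 'fed'
  Part 4: 'red'
  Part 5: 'cot'
Total parts: 5

5


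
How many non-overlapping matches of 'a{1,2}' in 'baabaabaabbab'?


Pattern 'a{1,2}' matches between 1 and 2 consecutive a's (greedy).
String: 'baabaabaabbab'
Finding runs of a's and applying greedy matching:
  Run at pos 1: 'aa' (length 2)
  Run at pos 4: 'aa' (length 2)
  Run at pos 7: 'aa' (length 2)
  Run at pos 11: 'a' (length 1)
Matches: ['aa', 'aa', 'aa', 'a']
Count: 4

4


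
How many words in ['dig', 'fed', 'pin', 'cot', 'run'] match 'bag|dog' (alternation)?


Alternation 'bag|dog' matches either 'bag' or 'dog'.
Checking each word:
  'dig' -> no
  'fed' -> no
  'pin' -> no
  'cot' -> no
  'run' -> no
Matches: []
Count: 0

0


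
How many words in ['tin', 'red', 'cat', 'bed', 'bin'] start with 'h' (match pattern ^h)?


Pattern ^h anchors to start of word. Check which words begin with 'h':
  'tin' -> no
  'red' -> no
  'cat' -> no
  'bed' -> no
  'bin' -> no
Matching words: []
Count: 0

0


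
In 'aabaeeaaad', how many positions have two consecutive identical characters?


Looking for consecutive identical characters in 'aabaeeaaad':
  pos 0-1: 'a' vs 'a' -> MATCH ('aa')
  pos 1-2: 'a' vs 'b' -> different
  pos 2-3: 'b' vs 'a' -> different
  pos 3-4: 'a' vs 'e' -> different
  pos 4-5: 'e' vs 'e' -> MATCH ('ee')
  pos 5-6: 'e' vs 'a' -> different
  pos 6-7: 'a' vs 'a' -> MATCH ('aa')
  pos 7-8: 'a' vs 'a' -> MATCH ('aa')
  pos 8-9: 'a' vs 'd' -> different
Consecutive identical pairs: ['aa', 'ee', 'aa', 'aa']
Count: 4

4


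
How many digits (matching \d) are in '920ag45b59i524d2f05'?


\d matches any digit 0-9.
Scanning '920ag45b59i524d2f05':
  pos 0: '9' -> DIGIT
  pos 1: '2' -> DIGIT
  pos 2: '0' -> DIGIT
  pos 5: '4' -> DIGIT
  pos 6: '5' -> DIGIT
  pos 8: '5' -> DIGIT
  pos 9: '9' -> DIGIT
  pos 11: '5' -> DIGIT
  pos 12: '2' -> DIGIT
  pos 13: '4' -> DIGIT
  pos 15: '2' -> DIGIT
  pos 17: '0' -> DIGIT
  pos 18: '5' -> DIGIT
Digits found: ['9', '2', '0', '4', '5', '5', '9', '5', '2', '4', '2', '0', '5']
Total: 13

13


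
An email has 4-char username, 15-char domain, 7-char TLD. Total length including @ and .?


An email address has format: username@domain.tld
Username length: 4
'@' character: 1
Domain length: 15
'.' character: 1
TLD length: 7
Total = 4 + 1 + 15 + 1 + 7 = 28

28


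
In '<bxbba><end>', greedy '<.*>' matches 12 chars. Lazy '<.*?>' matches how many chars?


Greedy '<.*>' tries to match as MUCH as possible.
Lazy '<.*?>' tries to match as LITTLE as possible.

String: '<bxbba><end>'
Greedy '<.*>' starts at first '<' and extends to the LAST '>': '<bxbba><end>' (12 chars)
Lazy '<.*?>' starts at first '<' and stops at the FIRST '>': '<bxbba>' (7 chars)

7


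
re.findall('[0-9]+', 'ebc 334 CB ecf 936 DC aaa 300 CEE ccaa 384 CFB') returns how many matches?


Pattern '[0-9]+' finds one or more digits.
Text: 'ebc 334 CB ecf 936 DC aaa 300 CEE ccaa 384 CFB'
Scanning for matches:
  Match 1: '334'
  Match 2: '936'
  Match 3: '300'
  Match 4: '384'
Total matches: 4

4


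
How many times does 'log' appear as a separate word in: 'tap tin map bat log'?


Scanning each word for exact match 'log':
  Word 1: 'tap' -> no
  Word 2: 'tin' -> no
  Word 3: 'map' -> no
  Word 4: 'bat' -> no
  Word 5: 'log' -> MATCH
Total matches: 1

1


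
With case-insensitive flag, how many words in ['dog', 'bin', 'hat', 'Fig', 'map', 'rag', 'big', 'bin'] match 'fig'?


Case-insensitive matching: compare each word's lowercase form to 'fig'.
  'dog' -> lower='dog' -> no
  'bin' -> lower='bin' -> no
  'hat' -> lower='hat' -> no
  'Fig' -> lower='fig' -> MATCH
  'map' -> lower='map' -> no
  'rag' -> lower='rag' -> no
  'big' -> lower='big' -> no
  'bin' -> lower='bin' -> no
Matches: ['Fig']
Count: 1

1


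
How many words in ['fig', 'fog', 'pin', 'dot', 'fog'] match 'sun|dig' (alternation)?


Alternation 'sun|dig' matches either 'sun' or 'dig'.
Checking each word:
  'fig' -> no
  'fog' -> no
  'pin' -> no
  'dot' -> no
  'fog' -> no
Matches: []
Count: 0

0


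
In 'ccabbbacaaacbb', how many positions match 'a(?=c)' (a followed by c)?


Lookahead 'a(?=c)' matches 'a' only when followed by 'c'.
String: 'ccabbbacaaacbb'
Checking each position where char is 'a':
  pos 2: 'a' -> no (next='b')
  pos 6: 'a' -> MATCH (next='c')
  pos 8: 'a' -> no (next='a')
  pos 9: 'a' -> no (next='a')
  pos 10: 'a' -> MATCH (next='c')
Matching positions: [6, 10]
Count: 2

2


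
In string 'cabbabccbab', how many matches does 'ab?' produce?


Pattern 'ab?' matches 'a' optionally followed by 'b'.
String: 'cabbabccbab'
Scanning left to right for 'a' then checking next char:
  Match 1: 'ab' (a followed by b)
  Match 2: 'ab' (a followed by b)
  Match 3: 'ab' (a followed by b)
Total matches: 3

3


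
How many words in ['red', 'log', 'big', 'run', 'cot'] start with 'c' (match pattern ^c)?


Pattern ^c anchors to start of word. Check which words begin with 'c':
  'red' -> no
  'log' -> no
  'big' -> no
  'run' -> no
  'cot' -> MATCH (starts with 'c')
Matching words: ['cot']
Count: 1

1


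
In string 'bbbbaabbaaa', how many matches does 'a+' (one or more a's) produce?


Pattern 'a+' matches one or more consecutive a's.
String: 'bbbbaabbaaa'
Scanning for runs of a:
  Match 1: 'aa' (length 2)
  Match 2: 'aaa' (length 3)
Total matches: 2

2


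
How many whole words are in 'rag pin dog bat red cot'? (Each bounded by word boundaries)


Word boundaries (\b) mark the start/end of each word.
Text: 'rag pin dog bat red cot'
Splitting by whitespace:
  Word 1: 'rag'
  Word 2: 'pin'
  Word 3: 'dog'
  Word 4: 'bat'
  Word 5: 'red'
  Word 6: 'cot'
Total whole words: 6

6


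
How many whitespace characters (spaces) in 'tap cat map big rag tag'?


\s matches whitespace characters (spaces, tabs, etc.).
Text: 'tap cat map big rag tag'
This text has 6 words separated by spaces.
Number of spaces = number of words - 1 = 6 - 1 = 5

5


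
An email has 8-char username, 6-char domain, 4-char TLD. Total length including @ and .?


An email address has format: username@domain.tld
Username length: 8
'@' character: 1
Domain length: 6
'.' character: 1
TLD length: 4
Total = 8 + 1 + 6 + 1 + 4 = 20

20


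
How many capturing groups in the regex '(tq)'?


To count capturing groups, count each '(' that starts a group.
Pattern: '(tq)'
Walking through the pattern:
  Position 0: '(' -> group #1
Total capturing groups: 1

1


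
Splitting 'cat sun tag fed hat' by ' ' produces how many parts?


Splitting by ' ' breaks the string at each occurrence of the separator.
Text: 'cat sun tag fed hat'
Parts after split:
  Part 1: 'cat'
  Part 2: 'sun'
  Part 3: 'tag'
  Part 4: 'fed'
  Part 5: 'hat'
Total parts: 5

5


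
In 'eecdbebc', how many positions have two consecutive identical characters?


Looking for consecutive identical characters in 'eecdbebc':
  pos 0-1: 'e' vs 'e' -> MATCH ('ee')
  pos 1-2: 'e' vs 'c' -> different
  pos 2-3: 'c' vs 'd' -> different
  pos 3-4: 'd' vs 'b' -> different
  pos 4-5: 'b' vs 'e' -> different
  pos 5-6: 'e' vs 'b' -> different
  pos 6-7: 'b' vs 'c' -> different
Consecutive identical pairs: ['ee']
Count: 1

1


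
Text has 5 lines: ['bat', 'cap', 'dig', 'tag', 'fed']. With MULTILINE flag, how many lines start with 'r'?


With MULTILINE flag, ^ matches the start of each line.
Lines: ['bat', 'cap', 'dig', 'tag', 'fed']
Checking which lines start with 'r':
  Line 1: 'bat' -> no
  Line 2: 'cap' -> no
  Line 3: 'dig' -> no
  Line 4: 'tag' -> no
  Line 5: 'fed' -> no
Matching lines: []
Count: 0

0


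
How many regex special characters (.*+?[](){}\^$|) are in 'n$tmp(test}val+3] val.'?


Regex special characters are: . * + ? [ ] ( ) { } \ ^ $ |
Scanning 'n$tmp(test}val+3] val.':
  pos 1: '$' -> SPECIAL
  pos 5: '(' -> SPECIAL
  pos 10: '}' -> SPECIAL
  pos 14: '+' -> SPECIAL
  pos 16: ']' -> SPECIAL
  pos 21: '.' -> SPECIAL
Special chars found: ['$', '(', '}', '+', ']', '.']
Total: 6

6


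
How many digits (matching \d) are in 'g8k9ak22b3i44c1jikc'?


\d matches any digit 0-9.
Scanning 'g8k9ak22b3i44c1jikc':
  pos 1: '8' -> DIGIT
  pos 3: '9' -> DIGIT
  pos 6: '2' -> DIGIT
  pos 7: '2' -> DIGIT
  pos 9: '3' -> DIGIT
  pos 11: '4' -> DIGIT
  pos 12: '4' -> DIGIT
  pos 14: '1' -> DIGIT
Digits found: ['8', '9', '2', '2', '3', '4', '4', '1']
Total: 8

8


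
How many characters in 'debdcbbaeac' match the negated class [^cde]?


Negated class [^cde] matches any char NOT in {c, d, e}
Scanning 'debdcbbaeac':
  pos 0: 'd' -> no (excluded)
  pos 1: 'e' -> no (excluded)
  pos 2: 'b' -> MATCH
  pos 3: 'd' -> no (excluded)
  pos 4: 'c' -> no (excluded)
  pos 5: 'b' -> MATCH
  pos 6: 'b' -> MATCH
  pos 7: 'a' -> MATCH
  pos 8: 'e' -> no (excluded)
  pos 9: 'a' -> MATCH
  pos 10: 'c' -> no (excluded)
Total matches: 5

5


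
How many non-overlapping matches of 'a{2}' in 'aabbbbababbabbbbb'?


Pattern 'a{2}' matches exactly 2 consecutive a's (greedy, non-overlapping).
String: 'aabbbbababbabbbbb'
Scanning for runs of a's:
  Run at pos 0: 'aa' (length 2) -> 1 match(es)
  Run at pos 6: 'a' (length 1) -> 0 match(es)
  Run at pos 8: 'a' (length 1) -> 0 match(es)
  Run at pos 11: 'a' (length 1) -> 0 match(es)
Matches found: ['aa']
Total: 1

1


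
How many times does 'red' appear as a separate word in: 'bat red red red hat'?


Scanning each word for exact match 'red':
  Word 1: 'bat' -> no
  Word 2: 'red' -> MATCH
  Word 3: 'red' -> MATCH
  Word 4: 'red' -> MATCH
  Word 5: 'hat' -> no
Total matches: 3

3


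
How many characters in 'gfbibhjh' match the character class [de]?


Character class [de] matches any of: {d, e}
Scanning string 'gfbibhjh' character by character:
  pos 0: 'g' -> no
  pos 1: 'f' -> no
  pos 2: 'b' -> no
  pos 3: 'i' -> no
  pos 4: 'b' -> no
  pos 5: 'h' -> no
  pos 6: 'j' -> no
  pos 7: 'h' -> no
Total matches: 0

0


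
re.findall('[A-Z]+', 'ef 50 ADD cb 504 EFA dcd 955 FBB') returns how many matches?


Pattern '[A-Z]+' finds one or more uppercase letters.
Text: 'ef 50 ADD cb 504 EFA dcd 955 FBB'
Scanning for matches:
  Match 1: 'ADD'
  Match 2: 'EFA'
  Match 3: 'FBB'
Total matches: 3

3


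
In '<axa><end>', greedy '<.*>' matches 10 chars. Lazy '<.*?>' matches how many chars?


Greedy '<.*>' tries to match as MUCH as possible.
Lazy '<.*?>' tries to match as LITTLE as possible.

String: '<axa><end>'
Greedy '<.*>' starts at first '<' and extends to the LAST '>': '<axa><end>' (10 chars)
Lazy '<.*?>' starts at first '<' and stops at the FIRST '>': '<axa>' (5 chars)

5


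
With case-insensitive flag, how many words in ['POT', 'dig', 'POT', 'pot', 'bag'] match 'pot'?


Case-insensitive matching: compare each word's lowercase form to 'pot'.
  'POT' -> lower='pot' -> MATCH
  'dig' -> lower='dig' -> no
  'POT' -> lower='pot' -> MATCH
  'pot' -> lower='pot' -> MATCH
  'bag' -> lower='bag' -> no
Matches: ['POT', 'POT', 'pot']
Count: 3

3


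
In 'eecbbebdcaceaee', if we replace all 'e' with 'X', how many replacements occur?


re.sub('e', 'X', text) replaces every occurrence of 'e' with 'X'.
Text: 'eecbbebdcaceaee'
Scanning for 'e':
  pos 0: 'e' -> replacement #1
  pos 1: 'e' -> replacement #2
  pos 5: 'e' -> replacement #3
  pos 11: 'e' -> replacement #4
  pos 13: 'e' -> replacement #5
  pos 14: 'e' -> replacement #6
Total replacements: 6

6


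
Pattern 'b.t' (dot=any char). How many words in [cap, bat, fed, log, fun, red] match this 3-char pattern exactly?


Pattern 'b.t' means: starts with 'b', any single char, ends with 't'.
Checking each word (must be exactly 3 chars):
  'cap' (len=3): no
  'bat' (len=3): MATCH
  'fed' (len=3): no
  'log' (len=3): no
  'fun' (len=3): no
  'red' (len=3): no
Matching words: ['bat']
Total: 1

1


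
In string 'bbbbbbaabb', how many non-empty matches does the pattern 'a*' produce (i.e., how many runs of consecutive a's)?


Pattern 'a*' matches zero or more a's. We want non-empty runs of consecutive a's.
String: 'bbbbbbaabb'
Walking through the string to find runs of a's:
  Run 1: positions 6-7 -> 'aa'
Non-empty runs found: ['aa']
Count: 1

1


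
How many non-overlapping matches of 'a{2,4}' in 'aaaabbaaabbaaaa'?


Pattern 'a{2,4}' matches between 2 and 4 consecutive a's (greedy).
String: 'aaaabbaaabbaaaa'
Finding runs of a's and applying greedy matching:
  Run at pos 0: 'aaaa' (length 4)
  Run at pos 6: 'aaa' (length 3)
  Run at pos 11: 'aaaa' (length 4)
Matches: ['aaaa', 'aaa', 'aaaa']
Count: 3

3


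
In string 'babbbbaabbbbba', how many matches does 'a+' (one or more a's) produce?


Pattern 'a+' matches one or more consecutive a's.
String: 'babbbbaabbbbba'
Scanning for runs of a:
  Match 1: 'a' (length 1)
  Match 2: 'aa' (length 2)
  Match 3: 'a' (length 1)
Total matches: 3

3


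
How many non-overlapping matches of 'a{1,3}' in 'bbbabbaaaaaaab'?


Pattern 'a{1,3}' matches between 1 and 3 consecutive a's (greedy).
String: 'bbbabbaaaaaaab'
Finding runs of a's and applying greedy matching:
  Run at pos 3: 'a' (length 1)
  Run at pos 6: 'aaaaaaa' (length 7)
Matches: ['a', 'aaa', 'aaa', 'a']
Count: 4

4


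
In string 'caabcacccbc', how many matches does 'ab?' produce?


Pattern 'ab?' matches 'a' optionally followed by 'b'.
String: 'caabcacccbc'
Scanning left to right for 'a' then checking next char:
  Match 1: 'a' (a not followed by b)
  Match 2: 'ab' (a followed by b)
  Match 3: 'a' (a not followed by b)
Total matches: 3

3


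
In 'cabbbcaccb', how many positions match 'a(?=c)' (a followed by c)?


Lookahead 'a(?=c)' matches 'a' only when followed by 'c'.
String: 'cabbbcaccb'
Checking each position where char is 'a':
  pos 1: 'a' -> no (next='b')
  pos 6: 'a' -> MATCH (next='c')
Matching positions: [6]
Count: 1

1
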